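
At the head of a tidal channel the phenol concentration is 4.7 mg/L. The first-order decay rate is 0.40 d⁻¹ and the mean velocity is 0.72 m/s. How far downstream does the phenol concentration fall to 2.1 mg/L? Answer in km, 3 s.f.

From C = C₀·e^(−kt), t = ln(C₀/C)/k = ln(4.7/2.1)/0.40 = 0.8056/0.40 = 2.014 d.
Distance = v·t = 0.72 m/s × 1.74e+05 s = 1.253e+05 m = 125.3 km.

125 km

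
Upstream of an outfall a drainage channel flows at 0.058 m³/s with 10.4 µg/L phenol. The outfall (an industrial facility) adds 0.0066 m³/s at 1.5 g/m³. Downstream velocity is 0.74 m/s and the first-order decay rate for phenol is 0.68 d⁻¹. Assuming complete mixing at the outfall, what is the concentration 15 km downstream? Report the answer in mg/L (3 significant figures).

10.4 µg/L = 0.0104 mg/L.
After complete mixing, C₀ = (0.0066·1.5 + 0.058·0.0104) / 0.0646 = 0.1626 mg/L.
Travel time t = 1.5e+04 m / 0.74 m/s = 2.027e+04 s = 0.2346 d.
C = 0.1626·exp(−0.68·0.2346) = 0.1626·0.8525 = 0.1386 mg/L.

0.139 mg/L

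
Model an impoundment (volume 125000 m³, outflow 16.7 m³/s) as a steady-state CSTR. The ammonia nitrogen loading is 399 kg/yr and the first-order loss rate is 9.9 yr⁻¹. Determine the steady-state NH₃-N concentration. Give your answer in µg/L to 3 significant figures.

0.755 µg/L

Outflow Q = 16.7 m³/s × 3.156e+07 s/yr = 5.27e+08 m³/yr.
Steady-state CSTR mass balance: W = Q·C + k·V·C, so C = W/(Q + kV).
Q + kV = 5.27e+08 + 9.9·125000 = 5.282e+08 m³/yr.
C = 399/5.282e+08 = 7.553e-07 kg/m³ = 0.0007553 mg/L = 0.7553 µg/L.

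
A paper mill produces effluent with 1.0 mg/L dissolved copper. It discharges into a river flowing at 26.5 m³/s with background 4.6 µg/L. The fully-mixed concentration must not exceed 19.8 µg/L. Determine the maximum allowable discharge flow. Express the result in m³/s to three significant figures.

0.411 m³/s

4.6 µg/L = 0.0046 mg/L.
19.8 µg/L = 0.0198 mg/L.
Mass balance at complete mixing: C_std·(Q_w + Q_r) = Q_w·C_e + Q_r·C_b.
Rearranging, Q_w = Q_r·(C_std − C_b)/(C_e − C_std) = 26.5·(0.0198 − 0.0046) / (1 − 0.0198) = 0.4109 m³/s.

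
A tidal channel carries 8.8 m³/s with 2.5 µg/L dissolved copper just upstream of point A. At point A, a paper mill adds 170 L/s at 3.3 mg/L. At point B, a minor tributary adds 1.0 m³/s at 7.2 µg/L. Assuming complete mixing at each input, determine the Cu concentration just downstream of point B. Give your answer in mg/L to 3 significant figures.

0.0592 mg/L

2.5 µg/L = 0.0025 mg/L.
170 L/s = 0.17 m³/s.
After input A: C = (8.8·0.0025 + 0.17·3.3) / 8.97 = 0.06499 mg/L.
7.2 µg/L = 0.0072 mg/L.
After input B: C = (8.97·0.06499 + 1·0.0072) / 9.97 = 0.0592 mg/L.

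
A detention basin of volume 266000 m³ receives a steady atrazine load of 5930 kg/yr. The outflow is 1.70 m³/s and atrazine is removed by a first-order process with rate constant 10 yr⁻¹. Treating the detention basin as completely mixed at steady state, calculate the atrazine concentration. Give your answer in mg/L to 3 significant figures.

Outflow Q = 1.70 m³/s × 3.156e+07 s/yr = 5.365e+07 m³/yr.
Steady-state CSTR mass balance: W = Q·C + k·V·C, so C = W/(Q + kV).
Q + kV = 5.365e+07 + 10·266000 = 5.631e+07 m³/yr.
C = 5930/5.631e+07 = 0.0001053 kg/m³ = 0.1053 mg/L.

0.105 mg/L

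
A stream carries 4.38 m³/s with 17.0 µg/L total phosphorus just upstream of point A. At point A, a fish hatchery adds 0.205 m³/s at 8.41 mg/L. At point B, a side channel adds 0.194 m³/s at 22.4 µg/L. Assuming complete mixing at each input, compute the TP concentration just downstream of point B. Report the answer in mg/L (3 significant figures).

0.377 mg/L

17.0 µg/L = 0.017 mg/L.
After input A: C = (4.38·0.017 + 0.205·8.41) / 4.585 = 0.3923 mg/L.
22.4 µg/L = 0.0224 mg/L.
After input B: C = (4.585·0.3923 + 0.194·0.0224) / 4.779 = 0.3772 mg/L.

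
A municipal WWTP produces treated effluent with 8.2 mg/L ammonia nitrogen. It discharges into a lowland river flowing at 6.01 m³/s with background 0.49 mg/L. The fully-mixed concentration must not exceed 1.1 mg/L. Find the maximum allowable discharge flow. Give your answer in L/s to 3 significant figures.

516 L/s

Mass balance at complete mixing: C_std·(Q_w + Q_r) = Q_w·C_e + Q_r·C_b.
Rearranging, Q_w = Q_r·(C_std − C_b)/(C_e − C_std) = 6.01·(1.1 − 0.49) / (8.2 − 1.1) = 0.5164 m³/s.
= 516.4 L/s.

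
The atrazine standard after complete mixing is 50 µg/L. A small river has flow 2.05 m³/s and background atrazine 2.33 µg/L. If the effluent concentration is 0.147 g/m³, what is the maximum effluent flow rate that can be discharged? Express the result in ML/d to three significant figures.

87.0 ML/d

2.33 µg/L = 0.00233 mg/L.
50 µg/L = 0.05 mg/L.
Mass balance at complete mixing: C_std·(Q_w + Q_r) = Q_w·C_e + Q_r·C_b.
Rearranging, Q_w = Q_r·(C_std − C_b)/(C_e − C_std) = 2.05·(0.05 − 0.00233) / (0.147 − 0.05) = 1.007 m³/s.
= 87.04 ML/d.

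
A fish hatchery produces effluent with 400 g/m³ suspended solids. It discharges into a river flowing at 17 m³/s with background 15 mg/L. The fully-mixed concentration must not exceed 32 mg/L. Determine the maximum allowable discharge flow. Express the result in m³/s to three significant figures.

0.785 m³/s

Mass balance at complete mixing: C_std·(Q_w + Q_r) = Q_w·C_e + Q_r·C_b.
Rearranging, Q_w = Q_r·(C_std − C_b)/(C_e − C_std) = 17·(32 − 15) / (400 − 32) = 0.7853 m³/s.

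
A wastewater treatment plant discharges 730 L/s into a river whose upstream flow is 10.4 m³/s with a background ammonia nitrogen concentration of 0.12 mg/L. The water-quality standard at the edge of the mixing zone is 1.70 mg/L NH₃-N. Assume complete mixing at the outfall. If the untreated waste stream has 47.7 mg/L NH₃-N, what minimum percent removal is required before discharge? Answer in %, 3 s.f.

49.2 %

730 L/s = 0.73 m³/s.
Mass balance: 1.7·11.13 = 0.73·Cₑ + 10.4·0.12.
Cₑ = (18.92 − 1.248) / 0.73 = 24.21 mg/L.
Required removal = 1 − 24.21/47.7 = 49.25 %.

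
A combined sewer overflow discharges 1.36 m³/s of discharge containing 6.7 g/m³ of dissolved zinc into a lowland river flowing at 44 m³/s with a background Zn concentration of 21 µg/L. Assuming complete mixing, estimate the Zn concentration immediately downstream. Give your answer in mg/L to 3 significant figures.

0.221 mg/L

21 µg/L = 0.021 mg/L.
Flow-weighted mixing gives C = (1.36·6.7 + 44·0.021) / (1.36 + 44) = 10.04/45.36 = 0.2213 mg/L.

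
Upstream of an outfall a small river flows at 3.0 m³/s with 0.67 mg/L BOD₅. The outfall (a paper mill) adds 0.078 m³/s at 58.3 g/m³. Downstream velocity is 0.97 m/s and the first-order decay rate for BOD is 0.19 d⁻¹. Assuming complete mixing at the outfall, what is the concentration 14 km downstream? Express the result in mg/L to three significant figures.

After complete mixing, C₀ = (0.078·58.3 + 3·0.67) / 3.078 = 2.13 mg/L.
Travel time t = 1.4e+04 m / 0.97 m/s = 1.443e+04 s = 0.167 d.
C = 2.13·exp(−0.19·0.167) = 2.13·0.9688 = 2.064 mg/L.

2.06 mg/L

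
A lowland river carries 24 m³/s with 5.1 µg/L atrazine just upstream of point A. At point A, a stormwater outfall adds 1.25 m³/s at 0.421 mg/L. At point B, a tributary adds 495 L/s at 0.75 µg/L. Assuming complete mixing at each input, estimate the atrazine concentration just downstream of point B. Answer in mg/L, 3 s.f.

5.1 µg/L = 0.0051 mg/L.
After input A: C = (24·0.0051 + 1.25·0.421) / 25.25 = 0.02569 mg/L.
495 L/s = 0.495 m³/s.
0.75 µg/L = 0.00075 mg/L.
After input B: C = (25.25·0.02569 + 0.495·0.00075) / 25.75 = 0.02521 mg/L.

0.0252 mg/L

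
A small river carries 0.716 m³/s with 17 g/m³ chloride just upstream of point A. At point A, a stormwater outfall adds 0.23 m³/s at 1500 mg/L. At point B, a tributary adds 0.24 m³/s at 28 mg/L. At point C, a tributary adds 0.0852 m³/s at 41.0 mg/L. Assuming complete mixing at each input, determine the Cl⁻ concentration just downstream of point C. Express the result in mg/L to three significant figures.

After input A: C = (0.716·17 + 0.23·1500) / 0.946 = 377.6 mg/L.
After input B: C = (0.946·377.6 + 0.24·28) / 1.186 = 306.8 mg/L.
After input C: C = (1.186·306.8 + 0.0852·41) / 1.271 = 289 mg/L.

289 mg/L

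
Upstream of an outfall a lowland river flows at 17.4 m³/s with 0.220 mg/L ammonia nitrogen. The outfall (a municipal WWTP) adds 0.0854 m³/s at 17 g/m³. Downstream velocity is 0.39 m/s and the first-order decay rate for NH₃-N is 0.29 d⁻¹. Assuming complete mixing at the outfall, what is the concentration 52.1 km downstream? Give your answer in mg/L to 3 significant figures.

0.193 mg/L

After complete mixing, C₀ = (0.0854·17 + 17.4·0.22) / 17.49 = 0.302 mg/L.
Travel time t = 5.21e+04 m / 0.39 m/s = 1.336e+05 s = 1.546 d.
C = 0.302·exp(−0.29·1.546) = 0.302·0.6387 = 0.1928 mg/L.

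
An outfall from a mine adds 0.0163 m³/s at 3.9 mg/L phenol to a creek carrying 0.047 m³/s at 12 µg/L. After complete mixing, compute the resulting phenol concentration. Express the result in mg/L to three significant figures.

1.01 mg/L

12 µg/L = 0.012 mg/L.
Flow-weighted mixing gives C = (0.0163·3.9 + 0.047·0.012) / (0.0163 + 0.047) = 0.06413/0.0633 = 1.013 mg/L.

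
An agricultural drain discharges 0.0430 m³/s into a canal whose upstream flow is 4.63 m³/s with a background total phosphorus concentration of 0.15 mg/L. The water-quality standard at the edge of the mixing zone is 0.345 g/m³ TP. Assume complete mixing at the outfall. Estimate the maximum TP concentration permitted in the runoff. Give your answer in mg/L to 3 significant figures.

21.3 mg/L

Mass balance: 0.345·4.673 = 0.043·Cₑ + 4.63·0.15.
Cₑ = (1.612 − 0.6945) / 0.043 = 21.34 mg/L.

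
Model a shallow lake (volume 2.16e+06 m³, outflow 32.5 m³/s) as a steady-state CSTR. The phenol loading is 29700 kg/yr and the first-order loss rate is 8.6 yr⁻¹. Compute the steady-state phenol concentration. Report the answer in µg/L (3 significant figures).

Outflow Q = 32.5 m³/s × 3.156e+07 s/yr = 1.026e+09 m³/yr.
Steady-state CSTR mass balance: W = Q·C + k·V·C, so C = W/(Q + kV).
Q + kV = 1.026e+09 + 8.6·2.16e+06 = 1.044e+09 m³/yr.
C = 29700/1.044e+09 = 2.844e-05 kg/m³ = 0.02844 mg/L = 28.44 µg/L.

28.4 µg/L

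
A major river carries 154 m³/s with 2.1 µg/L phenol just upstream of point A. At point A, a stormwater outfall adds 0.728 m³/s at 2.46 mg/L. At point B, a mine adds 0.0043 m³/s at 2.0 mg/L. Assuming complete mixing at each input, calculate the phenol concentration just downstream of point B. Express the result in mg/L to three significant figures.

2.1 µg/L = 0.0021 mg/L.
After input A: C = (154·0.0021 + 0.728·2.46) / 154.7 = 0.01366 mg/L.
After input B: C = (154.7·0.01366 + 0.0043·2) / 154.7 = 0.01372 mg/L.

0.0137 mg/L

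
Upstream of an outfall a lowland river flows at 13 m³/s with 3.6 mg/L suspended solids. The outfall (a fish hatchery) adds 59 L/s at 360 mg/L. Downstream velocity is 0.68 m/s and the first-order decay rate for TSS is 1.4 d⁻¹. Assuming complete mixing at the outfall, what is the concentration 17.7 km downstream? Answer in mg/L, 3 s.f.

3.42 mg/L

59 L/s = 0.059 m³/s.
After complete mixing, C₀ = (0.059·360 + 13·3.6) / 13.06 = 5.21 mg/L.
Travel time t = 1.77e+04 m / 0.68 m/s = 2.603e+04 s = 0.3013 d.
C = 5.21·exp(−1.4·0.3013) = 5.21·0.6559 = 3.417 mg/L.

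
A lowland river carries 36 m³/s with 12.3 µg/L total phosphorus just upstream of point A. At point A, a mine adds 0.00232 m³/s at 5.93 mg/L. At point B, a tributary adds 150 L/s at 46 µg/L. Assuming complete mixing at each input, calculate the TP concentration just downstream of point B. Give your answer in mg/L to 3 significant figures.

12.3 µg/L = 0.0123 mg/L.
After input A: C = (36·0.0123 + 0.00232·5.93) / 36 = 0.01268 mg/L.
150 L/s = 0.15 m³/s.
46 µg/L = 0.046 mg/L.
After input B: C = (36·0.01268 + 0.15·0.046) / 36.15 = 0.01282 mg/L.

0.0128 mg/L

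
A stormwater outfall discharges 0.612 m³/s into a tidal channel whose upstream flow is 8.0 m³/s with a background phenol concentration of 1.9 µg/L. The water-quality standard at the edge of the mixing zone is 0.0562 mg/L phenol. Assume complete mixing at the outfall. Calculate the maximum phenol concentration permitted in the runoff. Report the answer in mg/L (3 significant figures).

0.766 mg/L

1.9 µg/L = 0.0019 mg/L.
Mass balance: 0.0562·8.612 = 0.612·Cₑ + 8·0.0019.
Cₑ = (0.484 − 0.0152) / 0.612 = 0.766 mg/L.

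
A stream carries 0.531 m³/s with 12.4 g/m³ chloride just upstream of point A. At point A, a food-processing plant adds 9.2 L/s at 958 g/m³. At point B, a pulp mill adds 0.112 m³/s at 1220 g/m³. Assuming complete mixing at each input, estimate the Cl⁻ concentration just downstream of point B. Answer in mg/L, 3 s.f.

9.2 L/s = 0.0092 m³/s.
After input A: C = (0.531·12.4 + 0.0092·958) / 0.5402 = 28.5 mg/L.
After input B: C = (0.5402·28.5 + 0.112·1220) / 0.6522 = 233.1 mg/L.

233 mg/L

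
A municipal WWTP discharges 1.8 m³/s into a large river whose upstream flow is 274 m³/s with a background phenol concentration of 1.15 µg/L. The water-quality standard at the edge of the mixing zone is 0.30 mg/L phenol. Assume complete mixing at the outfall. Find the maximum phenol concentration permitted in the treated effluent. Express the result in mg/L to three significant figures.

45.8 mg/L

1.15 µg/L = 0.00115 mg/L.
Mass balance: 0.3·275.8 = 1.8·Cₑ + 274·0.00115.
Cₑ = (82.74 − 0.3151) / 1.8 = 45.79 mg/L.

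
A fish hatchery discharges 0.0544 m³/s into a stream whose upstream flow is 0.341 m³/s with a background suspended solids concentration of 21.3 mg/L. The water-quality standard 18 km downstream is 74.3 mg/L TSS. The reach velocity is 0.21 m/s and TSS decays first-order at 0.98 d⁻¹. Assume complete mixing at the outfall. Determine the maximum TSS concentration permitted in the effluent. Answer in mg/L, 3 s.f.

1290 mg/L

Travel time to the compliance point: t = 1.8e+04/0.21 = 8.571e+04 s = 0.9921 d; decay factor exp(−0.98·0.9921) = 0.3782.
So the concentration just after mixing may be at most 74.3/0.3782 = 196.4 mg/L.
Mass balance: 196.4·0.3954 = 0.0544·Cₑ + 0.341·21.3.
Cₑ = (77.67 − 7.263) / 0.0544 = 1294 mg/L.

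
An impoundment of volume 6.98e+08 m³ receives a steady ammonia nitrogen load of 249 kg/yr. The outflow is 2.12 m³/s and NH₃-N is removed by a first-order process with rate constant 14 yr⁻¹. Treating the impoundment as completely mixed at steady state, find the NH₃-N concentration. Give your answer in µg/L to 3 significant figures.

0.0253 µg/L

Outflow Q = 2.12 m³/s × 3.156e+07 s/yr = 6.69e+07 m³/yr.
Steady-state CSTR mass balance: W = Q·C + k·V·C, so C = W/(Q + kV).
Q + kV = 6.69e+07 + 14·6.98e+08 = 9.839e+09 m³/yr.
C = 249/9.839e+09 = 2.531e-08 kg/m³ = 2.531e-05 mg/L = 0.02531 µg/L.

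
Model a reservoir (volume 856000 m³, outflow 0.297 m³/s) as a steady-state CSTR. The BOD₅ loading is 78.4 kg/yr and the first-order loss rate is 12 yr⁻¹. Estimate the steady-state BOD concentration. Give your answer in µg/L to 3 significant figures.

3.99 µg/L

Outflow Q = 0.297 m³/s × 3.156e+07 s/yr = 9.373e+06 m³/yr.
Steady-state CSTR mass balance: W = Q·C + k·V·C, so C = W/(Q + kV).
Q + kV = 9.373e+06 + 12·856000 = 1.964e+07 m³/yr.
C = 78.4/1.964e+07 = 3.991e-06 kg/m³ = 0.003991 mg/L = 3.991 µg/L.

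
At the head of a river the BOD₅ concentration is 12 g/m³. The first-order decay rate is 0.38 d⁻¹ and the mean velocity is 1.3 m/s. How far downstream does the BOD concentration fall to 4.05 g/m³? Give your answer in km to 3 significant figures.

From C = C₀·e^(−kt), t = ln(C₀/C)/k = ln(12/4.05)/0.38 = 1.086/0.38 = 2.858 d.
Distance = v·t = 1.3 m/s × 2.47e+05 s = 3.211e+05 m = 321.1 km.

321 km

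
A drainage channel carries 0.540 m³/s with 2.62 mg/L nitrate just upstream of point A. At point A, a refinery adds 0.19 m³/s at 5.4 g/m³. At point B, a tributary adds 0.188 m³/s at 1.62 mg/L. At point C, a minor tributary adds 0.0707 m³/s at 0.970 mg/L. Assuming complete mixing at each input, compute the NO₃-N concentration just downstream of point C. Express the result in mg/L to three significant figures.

2.85 mg/L

After input A: C = (0.54·2.62 + 0.19·5.4) / 0.73 = 3.344 mg/L.
After input B: C = (0.73·3.344 + 0.188·1.62) / 0.918 = 2.991 mg/L.
After input C: C = (0.918·2.991 + 0.0707·0.97) / 0.9887 = 2.846 mg/L.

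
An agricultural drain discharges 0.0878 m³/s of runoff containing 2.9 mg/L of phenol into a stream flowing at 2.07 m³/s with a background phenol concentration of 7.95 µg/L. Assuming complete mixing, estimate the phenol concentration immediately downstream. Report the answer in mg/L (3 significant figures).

0.126 mg/L

7.95 µg/L = 0.00795 mg/L.
Conservation of mass across the mixing zone: C = (0.0878·2.9 + 2.07·0.00795) / (0.0878 + 2.07) = 0.2711/2.158 = 0.1256 mg/L.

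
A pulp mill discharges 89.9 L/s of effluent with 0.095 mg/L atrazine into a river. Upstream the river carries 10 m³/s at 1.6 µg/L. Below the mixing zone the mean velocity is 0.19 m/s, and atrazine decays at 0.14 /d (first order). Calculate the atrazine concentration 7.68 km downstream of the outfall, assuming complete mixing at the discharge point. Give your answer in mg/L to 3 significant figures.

0.00228 mg/L

89.9 L/s = 0.0899 m³/s.
1.6 µg/L = 0.0016 mg/L.
After complete mixing, C₀ = (0.0899·0.095 + 10·0.0016) / 10.09 = 0.002432 mg/L.
Travel time t = 7680 m / 0.19 m/s = 4.042e+04 s = 0.4678 d.
C = 0.002432·exp(−0.14·0.4678) = 0.002432·0.9366 = 0.002278 mg/L.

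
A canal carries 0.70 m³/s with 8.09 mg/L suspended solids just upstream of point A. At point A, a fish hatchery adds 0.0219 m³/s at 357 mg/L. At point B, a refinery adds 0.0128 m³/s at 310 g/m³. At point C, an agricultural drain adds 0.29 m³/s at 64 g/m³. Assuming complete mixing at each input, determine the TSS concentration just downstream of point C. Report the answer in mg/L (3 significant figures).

After input A: C = (0.7·8.09 + 0.0219·357) / 0.7219 = 18.67 mg/L.
After input B: C = (0.7219·18.67 + 0.0128·310) / 0.7347 = 23.75 mg/L.
After input C: C = (0.7347·23.75 + 0.29·64) / 1.025 = 35.14 mg/L.

35.1 mg/L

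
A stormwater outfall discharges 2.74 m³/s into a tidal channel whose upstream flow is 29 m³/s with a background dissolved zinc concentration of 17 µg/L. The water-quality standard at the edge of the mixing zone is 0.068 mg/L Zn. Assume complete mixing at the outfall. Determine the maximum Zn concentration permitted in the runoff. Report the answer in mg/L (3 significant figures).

0.608 mg/L

17 µg/L = 0.017 mg/L.
Mass balance: 0.068·31.74 = 2.74·Cₑ + 29·0.017.
Cₑ = (2.158 − 0.493) / 2.74 = 0.6078 mg/L.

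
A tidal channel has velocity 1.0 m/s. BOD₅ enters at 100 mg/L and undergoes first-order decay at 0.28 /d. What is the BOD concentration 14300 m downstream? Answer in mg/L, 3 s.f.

95.5 mg/L

Travel time t = 14300 m / 1.0 m/s = 1.43e+04/1.0 = 1.43e+04 s = 0.1655 d.
First-order decay: C = 100·exp(−0.28·0.1655) = 100·0.9547 = 95.47 mg/L.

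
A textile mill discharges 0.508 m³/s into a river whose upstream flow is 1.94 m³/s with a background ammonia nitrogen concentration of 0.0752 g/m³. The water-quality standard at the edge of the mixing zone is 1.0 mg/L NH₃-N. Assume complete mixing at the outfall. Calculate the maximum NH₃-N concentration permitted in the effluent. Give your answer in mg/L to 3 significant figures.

Mass balance: 1·2.448 = 0.508·Cₑ + 1.94·0.0752.
Cₑ = (2.448 − 0.1459) / 0.508 = 4.532 mg/L.

4.53 mg/L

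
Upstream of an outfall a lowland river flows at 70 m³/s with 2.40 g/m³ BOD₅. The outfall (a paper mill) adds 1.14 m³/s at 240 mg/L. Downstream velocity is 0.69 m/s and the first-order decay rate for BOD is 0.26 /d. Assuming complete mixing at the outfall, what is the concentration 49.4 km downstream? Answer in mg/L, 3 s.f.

After complete mixing, C₀ = (1.14·240 + 70·2.4) / 71.14 = 6.207 mg/L.
Travel time t = 4.94e+04 m / 0.69 m/s = 7.159e+04 s = 0.8286 d.
C = 6.207·exp(−0.26·0.8286) = 6.207·0.8062 = 5.004 mg/L.

5.00 mg/L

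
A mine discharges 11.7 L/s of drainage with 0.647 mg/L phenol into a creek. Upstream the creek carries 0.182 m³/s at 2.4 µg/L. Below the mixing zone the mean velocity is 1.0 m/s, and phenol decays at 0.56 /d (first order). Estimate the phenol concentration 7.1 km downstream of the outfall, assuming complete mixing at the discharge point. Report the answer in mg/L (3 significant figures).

0.0395 mg/L

11.7 L/s = 0.0117 m³/s.
2.4 µg/L = 0.0024 mg/L.
After complete mixing, C₀ = (0.0117·0.647 + 0.182·0.0024) / 0.1937 = 0.04134 mg/L.
Travel time t = 7100 m / 1.0 m/s = 7100 s = 0.08218 d.
C = 0.04134·exp(−0.56·0.08218) = 0.04134·0.955 = 0.03948 mg/L.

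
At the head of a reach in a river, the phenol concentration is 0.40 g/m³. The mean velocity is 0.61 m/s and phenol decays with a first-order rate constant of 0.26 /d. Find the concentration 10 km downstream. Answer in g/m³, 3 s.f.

0.381 g/m³

Travel time t = 10 km / 0.61 m/s = 1e+04/0.61 = 1.639e+04 s = 0.1897 d.
First-order decay: C = 0.40·exp(−0.26·0.1897) = 0.40·0.9519 = 0.3807 g/m³.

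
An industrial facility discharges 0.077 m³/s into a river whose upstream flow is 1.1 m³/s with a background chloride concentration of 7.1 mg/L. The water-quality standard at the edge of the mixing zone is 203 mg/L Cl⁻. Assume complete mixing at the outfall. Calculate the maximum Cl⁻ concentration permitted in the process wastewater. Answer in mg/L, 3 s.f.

3000 mg/L

Mass balance: 203·1.177 = 0.077·Cₑ + 1.1·7.1.
Cₑ = (238.9 − 7.81) / 0.077 = 3002 mg/L.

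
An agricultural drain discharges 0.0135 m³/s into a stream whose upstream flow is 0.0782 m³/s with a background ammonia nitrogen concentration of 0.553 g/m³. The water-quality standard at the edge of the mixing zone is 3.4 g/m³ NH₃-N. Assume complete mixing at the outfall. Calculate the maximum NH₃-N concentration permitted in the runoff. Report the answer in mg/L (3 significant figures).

19.9 mg/L

Mass balance: 3.4·0.0917 = 0.0135·Cₑ + 0.0782·0.553.
Cₑ = (0.3118 − 0.04324) / 0.0135 = 19.89 mg/L.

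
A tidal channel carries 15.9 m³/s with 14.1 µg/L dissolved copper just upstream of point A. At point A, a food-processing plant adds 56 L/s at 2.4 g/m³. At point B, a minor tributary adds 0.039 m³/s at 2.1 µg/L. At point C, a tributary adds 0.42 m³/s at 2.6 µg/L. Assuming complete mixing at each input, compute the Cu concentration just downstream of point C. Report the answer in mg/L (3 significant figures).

14.1 µg/L = 0.0141 mg/L.
56 L/s = 0.056 m³/s.
After input A: C = (15.9·0.0141 + 0.056·2.4) / 15.96 = 0.02247 mg/L.
2.1 µg/L = 0.0021 mg/L.
After input B: C = (15.96·0.02247 + 0.039·0.0021) / 15.99 = 0.02242 mg/L.
2.6 µg/L = 0.0026 mg/L.
After input C: C = (15.99·0.02242 + 0.42·0.0026) / 16.41 = 0.02192 mg/L.

0.0219 mg/L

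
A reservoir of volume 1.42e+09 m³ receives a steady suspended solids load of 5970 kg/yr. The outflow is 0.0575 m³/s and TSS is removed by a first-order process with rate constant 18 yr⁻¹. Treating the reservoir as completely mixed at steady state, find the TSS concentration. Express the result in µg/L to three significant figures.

0.234 µg/L

Outflow Q = 0.0575 m³/s × 3.156e+07 s/yr = 1.815e+06 m³/yr.
Steady-state CSTR mass balance: W = Q·C + k·V·C, so C = W/(Q + kV).
Q + kV = 1.815e+06 + 18·1.42e+09 = 2.556e+10 m³/yr.
C = 5970/2.556e+10 = 2.336e-07 kg/m³ = 0.0002336 mg/L = 0.2336 µg/L.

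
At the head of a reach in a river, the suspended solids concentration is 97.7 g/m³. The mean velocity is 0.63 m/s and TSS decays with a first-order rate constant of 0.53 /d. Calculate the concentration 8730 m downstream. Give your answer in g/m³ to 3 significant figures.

Travel time t = 8730 m / 0.63 m/s = 8730/0.63 = 1.386e+04 s = 0.1604 d.
First-order decay: C = 97.7·exp(−0.53·0.1604) = 97.7·0.9185 = 89.74 g/m³.

89.7 g/m³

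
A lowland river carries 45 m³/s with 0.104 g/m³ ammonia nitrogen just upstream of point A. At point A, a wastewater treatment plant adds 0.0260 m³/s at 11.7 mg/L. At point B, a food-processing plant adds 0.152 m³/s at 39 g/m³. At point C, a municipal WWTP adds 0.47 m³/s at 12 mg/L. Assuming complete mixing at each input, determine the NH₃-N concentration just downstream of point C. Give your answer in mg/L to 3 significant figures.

0.363 mg/L

After input A: C = (45·0.104 + 0.026·11.7) / 45.03 = 0.1107 mg/L.
After input B: C = (45.03·0.1107 + 0.152·39) / 45.18 = 0.2415 mg/L.
After input C: C = (45.18·0.2415 + 0.47·12) / 45.65 = 0.3626 mg/L.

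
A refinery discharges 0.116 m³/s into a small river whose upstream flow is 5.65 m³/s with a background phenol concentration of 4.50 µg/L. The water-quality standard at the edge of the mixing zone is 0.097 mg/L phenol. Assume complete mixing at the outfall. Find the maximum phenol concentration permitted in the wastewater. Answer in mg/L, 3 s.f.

4.60 mg/L

4.50 µg/L = 0.0045 mg/L.
Mass balance: 0.097·5.766 = 0.116·Cₑ + 5.65·0.0045.
Cₑ = (0.5593 − 0.02543) / 0.116 = 4.602 mg/L.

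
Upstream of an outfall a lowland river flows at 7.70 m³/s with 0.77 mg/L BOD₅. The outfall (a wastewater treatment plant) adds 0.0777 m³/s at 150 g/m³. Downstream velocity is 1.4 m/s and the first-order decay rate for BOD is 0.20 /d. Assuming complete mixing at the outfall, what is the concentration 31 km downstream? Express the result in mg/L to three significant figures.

2.15 mg/L

After complete mixing, C₀ = (0.0777·150 + 7.7·0.77) / 7.778 = 2.261 mg/L.
Travel time t = 3.1e+04 m / 1.4 m/s = 2.214e+04 s = 0.2563 d.
C = 2.261·exp(−0.20·0.2563) = 2.261·0.95 = 2.148 mg/L.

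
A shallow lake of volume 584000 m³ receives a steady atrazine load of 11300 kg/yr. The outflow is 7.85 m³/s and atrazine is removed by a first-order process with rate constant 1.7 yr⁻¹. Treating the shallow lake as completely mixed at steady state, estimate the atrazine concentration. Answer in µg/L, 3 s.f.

Outflow Q = 7.85 m³/s × 3.156e+07 s/yr = 2.477e+08 m³/yr.
Steady-state CSTR mass balance: W = Q·C + k·V·C, so C = W/(Q + kV).
Q + kV = 2.477e+08 + 1.7·584000 = 2.487e+08 m³/yr.
C = 11300/2.487e+08 = 4.543e-05 kg/m³ = 0.04543 mg/L = 45.43 µg/L.

45.4 µg/L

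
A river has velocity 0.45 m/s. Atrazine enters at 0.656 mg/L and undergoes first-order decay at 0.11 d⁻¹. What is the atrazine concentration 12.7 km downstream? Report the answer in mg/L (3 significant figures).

Travel time t = 12.7 km / 0.45 m/s = 1.27e+04/0.45 = 2.822e+04 s = 0.3266 d.
First-order decay: C = 0.656·exp(−0.11·0.3266) = 0.656·0.9647 = 0.6328 mg/L.

0.633 mg/L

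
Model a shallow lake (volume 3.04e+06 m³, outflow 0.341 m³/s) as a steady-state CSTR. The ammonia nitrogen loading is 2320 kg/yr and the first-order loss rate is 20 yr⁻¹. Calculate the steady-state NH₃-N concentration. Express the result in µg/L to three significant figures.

32.4 µg/L

Outflow Q = 0.341 m³/s × 3.156e+07 s/yr = 1.076e+07 m³/yr.
Steady-state CSTR mass balance: W = Q·C + k·V·C, so C = W/(Q + kV).
Q + kV = 1.076e+07 + 20·3.04e+06 = 7.156e+07 m³/yr.
C = 2320/7.156e+07 = 3.242e-05 kg/m³ = 0.03242 mg/L = 32.42 µg/L.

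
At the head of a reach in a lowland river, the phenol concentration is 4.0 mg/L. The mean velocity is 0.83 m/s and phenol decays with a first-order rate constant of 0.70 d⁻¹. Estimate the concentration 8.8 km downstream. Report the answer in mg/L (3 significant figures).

3.67 mg/L

Travel time t = 8.8 km / 0.83 m/s = 8800/0.83 = 1.06e+04 s = 0.1227 d.
First-order decay: C = 4.0·exp(−0.70·0.1227) = 4.0·0.9177 = 3.671 mg/L.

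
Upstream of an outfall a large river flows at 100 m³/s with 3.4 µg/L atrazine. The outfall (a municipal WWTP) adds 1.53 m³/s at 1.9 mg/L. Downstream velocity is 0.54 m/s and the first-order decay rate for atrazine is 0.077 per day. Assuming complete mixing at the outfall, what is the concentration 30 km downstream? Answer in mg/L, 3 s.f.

0.0304 mg/L

3.4 µg/L = 0.0034 mg/L.
After complete mixing, C₀ = (1.53·1.9 + 100·0.0034) / 101.5 = 0.03198 mg/L.
Travel time t = 3e+04 m / 0.54 m/s = 5.556e+04 s = 0.643 d.
C = 0.03198·exp(−0.077·0.643) = 0.03198·0.9517 = 0.03044 mg/L.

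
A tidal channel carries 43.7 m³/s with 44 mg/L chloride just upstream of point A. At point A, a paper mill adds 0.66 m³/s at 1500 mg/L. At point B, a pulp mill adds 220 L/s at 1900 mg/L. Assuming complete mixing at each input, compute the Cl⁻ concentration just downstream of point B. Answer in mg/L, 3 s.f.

After input A: C = (43.7·44 + 0.66·1500) / 44.36 = 65.66 mg/L.
220 L/s = 0.22 m³/s.
After input B: C = (44.36·65.66 + 0.22·1900) / 44.58 = 74.72 mg/L.

74.7 mg/L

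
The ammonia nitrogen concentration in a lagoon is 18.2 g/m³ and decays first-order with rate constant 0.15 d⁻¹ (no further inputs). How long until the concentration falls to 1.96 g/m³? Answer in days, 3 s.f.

t = ln(C₀/C)/k = ln(18.2/1.96)/0.15 = 2.228/0.15 = 14.86 d.

14.9 d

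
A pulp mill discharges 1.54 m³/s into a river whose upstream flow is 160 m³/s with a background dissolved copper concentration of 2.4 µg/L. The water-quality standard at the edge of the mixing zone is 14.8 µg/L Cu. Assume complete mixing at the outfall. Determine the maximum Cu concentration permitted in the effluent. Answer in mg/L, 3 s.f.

2.4 µg/L = 0.0024 mg/L.
14.8 µg/L = 0.0148 mg/L.
Mass balance: 0.0148·161.5 = 1.54·Cₑ + 160·0.0024.
Cₑ = (2.391 − 0.384) / 1.54 = 1.303 mg/L.

1.30 mg/L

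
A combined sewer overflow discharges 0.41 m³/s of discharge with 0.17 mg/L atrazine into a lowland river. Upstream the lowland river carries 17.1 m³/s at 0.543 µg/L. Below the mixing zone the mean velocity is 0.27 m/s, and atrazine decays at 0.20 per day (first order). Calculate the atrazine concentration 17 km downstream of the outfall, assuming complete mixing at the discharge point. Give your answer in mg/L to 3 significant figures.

0.543 µg/L = 0.000543 mg/L.
After complete mixing, C₀ = (0.41·0.17 + 17.1·0.000543) / 17.51 = 0.004511 mg/L.
Travel time t = 1.7e+04 m / 0.27 m/s = 6.296e+04 s = 0.7287 d.
C = 0.004511·exp(−0.20·0.7287) = 0.004511·0.8644 = 0.003899 mg/L.

0.00390 mg/L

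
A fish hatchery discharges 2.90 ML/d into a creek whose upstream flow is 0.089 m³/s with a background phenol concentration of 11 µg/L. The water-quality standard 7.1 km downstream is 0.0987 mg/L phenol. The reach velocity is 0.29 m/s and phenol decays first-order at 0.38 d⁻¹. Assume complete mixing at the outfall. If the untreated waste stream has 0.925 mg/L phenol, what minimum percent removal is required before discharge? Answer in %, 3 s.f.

2.90 ML/d = 0.03356 m³/s.
11 µg/L = 0.011 mg/L.
Travel time to the compliance point: t = 7100/0.29 = 2.448e+04 s = 0.2834 d; decay factor exp(−0.38·0.2834) = 0.8979.
So the concentration just after mixing may be at most 0.0987/0.8979 = 0.1099 mg/L.
Mass balance: 0.1099·0.1226 = 0.03356·Cₑ + 0.089·0.011.
Cₑ = (0.01347 − 0.000979) / 0.03356 = 0.3722 mg/L.
Required removal = 1 − 0.3722/0.925 = 59.76 %.

59.8 %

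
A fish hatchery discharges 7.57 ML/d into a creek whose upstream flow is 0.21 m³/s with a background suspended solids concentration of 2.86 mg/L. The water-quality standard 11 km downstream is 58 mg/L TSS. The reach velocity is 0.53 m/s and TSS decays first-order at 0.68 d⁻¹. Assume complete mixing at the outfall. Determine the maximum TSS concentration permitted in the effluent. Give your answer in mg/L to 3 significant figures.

225 mg/L

7.57 ML/d = 0.08762 m³/s.
Travel time to the compliance point: t = 1.1e+04/0.53 = 2.075e+04 s = 0.2402 d; decay factor exp(−0.68·0.2402) = 0.8493.
So the concentration just after mixing may be at most 58/0.8493 = 68.29 mg/L.
Mass balance: 68.29·0.2976 = 0.08762·Cₑ + 0.21·2.86.
Cₑ = (20.32 − 0.6006) / 0.08762 = 225.1 mg/L.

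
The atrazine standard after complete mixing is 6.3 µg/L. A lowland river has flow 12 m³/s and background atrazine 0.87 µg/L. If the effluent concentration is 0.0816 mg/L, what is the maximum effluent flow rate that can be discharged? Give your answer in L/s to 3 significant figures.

865 L/s

0.87 µg/L = 0.00087 mg/L.
6.3 µg/L = 0.0063 mg/L.
Mass balance at complete mixing: C_std·(Q_w + Q_r) = Q_w·C_e + Q_r·C_b.
Rearranging, Q_w = Q_r·(C_std − C_b)/(C_e − C_std) = 12·(0.0063 − 0.00087) / (0.0816 − 0.0063) = 0.8653 m³/s.
= 865.3 L/s.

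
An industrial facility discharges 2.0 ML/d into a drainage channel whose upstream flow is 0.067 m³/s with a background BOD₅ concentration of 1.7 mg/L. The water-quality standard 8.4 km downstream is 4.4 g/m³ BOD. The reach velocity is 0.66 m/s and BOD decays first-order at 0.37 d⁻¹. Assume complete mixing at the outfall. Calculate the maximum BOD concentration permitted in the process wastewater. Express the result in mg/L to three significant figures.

2.0 ML/d = 0.02315 m³/s.
Travel time to the compliance point: t = 8400/0.66 = 1.273e+04 s = 0.1473 d; decay factor exp(−0.37·0.1473) = 0.947.
So the concentration just after mixing may be at most 4.4/0.947 = 4.646 mg/L.
Mass balance: 4.646·0.09015 = 0.02315·Cₑ + 0.067·1.7.
Cₑ = (0.4189 − 0.1139) / 0.02315 = 13.17 mg/L.

13.2 mg/L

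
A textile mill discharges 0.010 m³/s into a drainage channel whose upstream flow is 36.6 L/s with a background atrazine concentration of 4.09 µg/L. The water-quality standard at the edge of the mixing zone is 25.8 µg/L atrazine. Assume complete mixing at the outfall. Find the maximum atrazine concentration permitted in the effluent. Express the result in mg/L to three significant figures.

0.105 mg/L

36.6 L/s = 0.0366 m³/s.
4.09 µg/L = 0.00409 mg/L.
25.8 µg/L = 0.0258 mg/L.
Mass balance: 0.0258·0.0466 = 0.01·Cₑ + 0.0366·0.00409.
Cₑ = (0.001202 − 0.0001497) / 0.01 = 0.1053 mg/L.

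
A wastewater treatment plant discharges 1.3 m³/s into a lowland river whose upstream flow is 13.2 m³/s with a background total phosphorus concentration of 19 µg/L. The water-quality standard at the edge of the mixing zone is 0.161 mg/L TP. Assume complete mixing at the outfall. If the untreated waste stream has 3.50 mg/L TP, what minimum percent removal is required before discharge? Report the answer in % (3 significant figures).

19 µg/L = 0.019 mg/L.
Mass balance: 0.161·14.5 = 1.3·Cₑ + 13.2·0.019.
Cₑ = (2.335 − 0.2508) / 1.3 = 1.603 mg/L.
Required removal = 1 − 1.603/3.50 = 54.2 %.

54.2 %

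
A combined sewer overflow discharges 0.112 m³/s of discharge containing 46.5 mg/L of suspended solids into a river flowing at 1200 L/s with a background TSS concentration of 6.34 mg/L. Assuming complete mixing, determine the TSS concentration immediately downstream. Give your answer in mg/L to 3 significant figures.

9.77 mg/L

1200 L/s = 1.2 m³/s.
Flow-weighted mixing gives C = (0.112·46.5 + 1.2·6.34) / (0.112 + 1.2) = 12.82/1.312 = 9.768 mg/L.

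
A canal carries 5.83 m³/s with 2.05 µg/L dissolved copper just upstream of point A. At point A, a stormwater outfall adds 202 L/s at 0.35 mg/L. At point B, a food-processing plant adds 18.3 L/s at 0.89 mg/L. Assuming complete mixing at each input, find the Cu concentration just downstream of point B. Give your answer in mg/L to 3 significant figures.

2.05 µg/L = 0.00205 mg/L.
202 L/s = 0.202 m³/s.
After input A: C = (5.83·0.00205 + 0.202·0.35) / 6.032 = 0.0137 mg/L.
18.3 L/s = 0.0183 m³/s.
After input B: C = (6.032·0.0137 + 0.0183·0.89) / 6.05 = 0.01635 mg/L.

0.0164 mg/L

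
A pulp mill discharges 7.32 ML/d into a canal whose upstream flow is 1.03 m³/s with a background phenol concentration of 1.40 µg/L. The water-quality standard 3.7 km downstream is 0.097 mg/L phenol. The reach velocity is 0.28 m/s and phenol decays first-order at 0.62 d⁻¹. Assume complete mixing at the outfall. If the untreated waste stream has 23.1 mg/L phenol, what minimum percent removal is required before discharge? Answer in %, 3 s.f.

7.32 ML/d = 0.08472 m³/s.
1.40 µg/L = 0.0014 mg/L.
Travel time to the compliance point: t = 3700/0.28 = 1.321e+04 s = 0.1529 d; decay factor exp(−0.62·0.1529) = 0.9095.
So the concentration just after mixing may be at most 0.097/0.9095 = 0.1066 mg/L.
Mass balance: 0.1066·1.115 = 0.08472·Cₑ + 1.03·0.0014.
Cₑ = (0.1189 − 0.001442) / 0.08472 = 1.386 mg/L.
Required removal = 1 − 1.386/23.1 = 94 %.

94.0 %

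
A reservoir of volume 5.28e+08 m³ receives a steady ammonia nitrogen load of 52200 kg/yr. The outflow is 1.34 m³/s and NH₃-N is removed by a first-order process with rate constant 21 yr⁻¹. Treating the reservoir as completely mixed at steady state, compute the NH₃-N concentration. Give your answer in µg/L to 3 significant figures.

Outflow Q = 1.34 m³/s × 3.156e+07 s/yr = 4.229e+07 m³/yr.
Steady-state CSTR mass balance: W = Q·C + k·V·C, so C = W/(Q + kV).
Q + kV = 4.229e+07 + 21·5.28e+08 = 1.113e+10 m³/yr.
C = 52200/1.113e+10 = 4.69e-06 kg/m³ = 0.00469 mg/L = 4.69 µg/L.

4.69 µg/L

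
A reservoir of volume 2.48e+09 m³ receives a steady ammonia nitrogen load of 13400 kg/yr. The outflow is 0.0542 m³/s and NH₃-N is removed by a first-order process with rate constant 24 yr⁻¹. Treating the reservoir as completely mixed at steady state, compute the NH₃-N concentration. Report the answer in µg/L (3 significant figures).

Outflow Q = 0.0542 m³/s × 3.156e+07 s/yr = 1.71e+06 m³/yr.
Steady-state CSTR mass balance: W = Q·C + k·V·C, so C = W/(Q + kV).
Q + kV = 1.71e+06 + 24·2.48e+09 = 5.952e+10 m³/yr.
C = 13400/5.952e+10 = 2.251e-07 kg/m³ = 0.0002251 mg/L = 0.2251 µg/L.

0.225 µg/L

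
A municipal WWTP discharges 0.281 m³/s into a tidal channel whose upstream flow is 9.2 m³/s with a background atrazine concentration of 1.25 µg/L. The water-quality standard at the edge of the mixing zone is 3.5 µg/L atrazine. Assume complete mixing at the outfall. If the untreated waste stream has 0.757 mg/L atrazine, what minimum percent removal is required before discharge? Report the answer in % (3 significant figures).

1.25 µg/L = 0.00125 mg/L.
3.5 µg/L = 0.0035 mg/L.
Mass balance: 0.0035·9.481 = 0.281·Cₑ + 9.2·0.00125.
Cₑ = (0.03318 − 0.0115) / 0.281 = 0.07717 mg/L.
Required removal = 1 − 0.07717/0.757 = 89.81 %.

89.8 %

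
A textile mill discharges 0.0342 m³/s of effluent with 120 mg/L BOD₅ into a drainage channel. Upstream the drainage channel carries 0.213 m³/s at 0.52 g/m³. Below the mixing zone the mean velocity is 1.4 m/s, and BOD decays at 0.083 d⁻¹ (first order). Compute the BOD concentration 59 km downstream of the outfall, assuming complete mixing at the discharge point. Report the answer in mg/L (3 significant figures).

After complete mixing, C₀ = (0.0342·120 + 0.213·0.52) / 0.2472 = 17.05 mg/L.
Travel time t = 5.9e+04 m / 1.4 m/s = 4.214e+04 s = 0.4878 d.
C = 17.05·exp(−0.083·0.4878) = 17.05·0.9603 = 16.37 mg/L.

16.4 mg/L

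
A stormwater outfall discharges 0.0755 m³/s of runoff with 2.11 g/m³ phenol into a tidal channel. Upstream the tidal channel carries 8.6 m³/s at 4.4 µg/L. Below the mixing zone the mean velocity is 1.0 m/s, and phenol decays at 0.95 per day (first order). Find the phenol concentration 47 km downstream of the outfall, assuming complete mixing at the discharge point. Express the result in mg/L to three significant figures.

0.0136 mg/L

4.4 µg/L = 0.0044 mg/L.
After complete mixing, C₀ = (0.0755·2.11 + 8.6·0.0044) / 8.675 = 0.02272 mg/L.
Travel time t = 4.7e+04 m / 1.0 m/s = 4.7e+04 s = 0.544 d.
C = 0.02272·exp(−0.95·0.544) = 0.02272·0.5964 = 0.01355 mg/L.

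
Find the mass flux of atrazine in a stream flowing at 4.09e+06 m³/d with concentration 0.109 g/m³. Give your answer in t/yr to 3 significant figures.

4.09e+06 m³/d = 47.34 m³/s.
Mass flux = Q·C = 47.34 m³/s × 0.109 g/m³ = 5.16 g/s.
= 5.16 g/s × 31.56 = 162.8 t/yr.

163 t/yr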